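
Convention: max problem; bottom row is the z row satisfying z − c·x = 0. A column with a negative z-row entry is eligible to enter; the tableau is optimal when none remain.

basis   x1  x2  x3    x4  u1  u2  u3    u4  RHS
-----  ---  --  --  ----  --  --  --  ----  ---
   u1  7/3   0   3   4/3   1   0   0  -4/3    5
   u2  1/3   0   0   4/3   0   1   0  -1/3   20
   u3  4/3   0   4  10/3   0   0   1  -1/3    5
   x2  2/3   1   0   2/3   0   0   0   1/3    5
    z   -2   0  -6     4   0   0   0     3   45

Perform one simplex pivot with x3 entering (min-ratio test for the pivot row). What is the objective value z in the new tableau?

105/2

Ratio test on column x3 — row 1: 5/3 = 5/3; row 2: entry 0 ≤ 0; row 3: 5/4 = 5/4; row 4: entry 0 ≤ 0. Minimum is 5/4 at row 3 (u3 leaves); pivot element 4.
Pivot on row 3; the z-row RHS becomes 45 − (-6)·(5/4) = 105/2.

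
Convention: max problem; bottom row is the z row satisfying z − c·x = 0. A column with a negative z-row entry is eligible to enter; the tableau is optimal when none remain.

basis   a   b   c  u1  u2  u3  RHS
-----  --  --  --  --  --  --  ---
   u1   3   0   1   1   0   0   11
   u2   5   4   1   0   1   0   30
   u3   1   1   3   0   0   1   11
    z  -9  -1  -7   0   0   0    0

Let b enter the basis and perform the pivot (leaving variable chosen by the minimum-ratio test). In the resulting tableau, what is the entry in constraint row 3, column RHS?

Ratio test on column b — row 1: entry 0 ≤ 0; row 2: 30/4 = 15/2; row 3: 11/1 = 11. Minimum is 15/2 at row 2 (u2 leaves); pivot element 4.
Divide row 2 by 4; eliminate column b from the other rows.
Row 3 update in column RHS: 11 − 1·(15/2) = 7/2.

7/2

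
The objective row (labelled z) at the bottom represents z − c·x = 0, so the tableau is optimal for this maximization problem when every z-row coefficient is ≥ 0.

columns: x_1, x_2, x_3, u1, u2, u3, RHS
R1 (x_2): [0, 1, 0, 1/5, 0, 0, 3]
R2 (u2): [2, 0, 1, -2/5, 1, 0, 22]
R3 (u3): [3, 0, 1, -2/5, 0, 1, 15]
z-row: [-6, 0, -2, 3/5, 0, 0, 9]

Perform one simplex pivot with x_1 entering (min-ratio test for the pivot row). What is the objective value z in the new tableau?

Ratio test on column x_1 — row 1: entry 0 ≤ 0; row 2: 22/2 = 11; row 3: 15/3 = 5. Minimum is 5 at row 3 (u3 leaves); pivot element 3.
Pivot on row 3; the z-row RHS becomes 9 − (-6)·5 = 39.

39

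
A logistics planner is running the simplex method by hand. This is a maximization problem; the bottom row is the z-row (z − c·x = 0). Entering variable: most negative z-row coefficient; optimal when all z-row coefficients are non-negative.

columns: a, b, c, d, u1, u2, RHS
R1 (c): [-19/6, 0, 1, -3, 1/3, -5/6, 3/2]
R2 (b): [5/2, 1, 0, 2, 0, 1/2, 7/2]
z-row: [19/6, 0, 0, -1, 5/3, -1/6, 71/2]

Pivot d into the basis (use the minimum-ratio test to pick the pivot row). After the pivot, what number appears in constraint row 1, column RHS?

27/4

Ratio test on column d — row 1: entry -3 ≤ 0; row 2: (7/2)/2 = 7/4. Minimum is 7/4 at row 2 (b leaves); pivot element 2.
Divide row 2 by 2; eliminate column d from the other rows.
Row 1 update in column RHS: 3/2 − (-3)·(7/4) = 27/4.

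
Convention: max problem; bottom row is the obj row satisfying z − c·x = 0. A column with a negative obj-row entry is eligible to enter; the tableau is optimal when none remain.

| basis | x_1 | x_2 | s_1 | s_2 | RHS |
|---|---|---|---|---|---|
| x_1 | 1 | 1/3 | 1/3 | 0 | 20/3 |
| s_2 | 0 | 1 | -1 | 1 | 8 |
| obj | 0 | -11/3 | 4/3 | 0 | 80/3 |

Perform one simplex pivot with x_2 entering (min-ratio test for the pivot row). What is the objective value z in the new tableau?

56

Ratio test on column x_2 — row 1: (20/3)/(1/3) = 20; row 2: 8/1 = 8. Minimum is 8 at row 2 (s_2 leaves); pivot element 1.
Pivot on row 2; the obj-row RHS becomes 80/3 − (-11/3)·8 = 56.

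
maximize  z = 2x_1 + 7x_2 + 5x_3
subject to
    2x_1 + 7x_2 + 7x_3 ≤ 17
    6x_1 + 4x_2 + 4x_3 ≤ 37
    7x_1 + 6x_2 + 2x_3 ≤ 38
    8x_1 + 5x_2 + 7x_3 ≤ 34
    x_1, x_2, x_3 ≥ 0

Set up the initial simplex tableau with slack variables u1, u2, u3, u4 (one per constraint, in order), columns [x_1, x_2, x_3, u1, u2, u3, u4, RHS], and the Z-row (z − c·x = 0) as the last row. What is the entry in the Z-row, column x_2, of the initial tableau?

The Z-row carries the negated objective coefficients: the x_2 entry is -7.

-7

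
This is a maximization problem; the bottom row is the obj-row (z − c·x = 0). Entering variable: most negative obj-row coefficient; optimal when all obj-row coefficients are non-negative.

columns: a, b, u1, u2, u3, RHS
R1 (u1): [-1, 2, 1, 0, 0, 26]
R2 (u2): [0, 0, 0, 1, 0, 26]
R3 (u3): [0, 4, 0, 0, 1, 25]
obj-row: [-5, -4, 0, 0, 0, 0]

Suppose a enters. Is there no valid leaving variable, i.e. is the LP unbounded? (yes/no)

Every constraint-row entry in column a is ≤ 0, so increasing a is unbounded.

yes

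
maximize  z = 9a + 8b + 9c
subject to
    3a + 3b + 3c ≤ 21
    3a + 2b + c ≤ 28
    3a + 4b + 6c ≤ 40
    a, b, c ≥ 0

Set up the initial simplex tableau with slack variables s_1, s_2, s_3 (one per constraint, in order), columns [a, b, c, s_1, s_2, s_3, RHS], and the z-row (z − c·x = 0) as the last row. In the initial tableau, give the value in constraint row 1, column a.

3

Constraint 1 has coefficient 3 on a.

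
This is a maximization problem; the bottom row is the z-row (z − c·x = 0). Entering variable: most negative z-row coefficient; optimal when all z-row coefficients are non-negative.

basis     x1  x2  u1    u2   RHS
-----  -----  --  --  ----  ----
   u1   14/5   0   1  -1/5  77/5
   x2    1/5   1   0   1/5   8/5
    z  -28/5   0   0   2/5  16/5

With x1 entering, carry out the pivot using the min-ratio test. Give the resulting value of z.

Ratio test on column x1 — row 1: (77/5)/(14/5) = 11/2; row 2: (8/5)/(1/5) = 8. Minimum is 11/2 at row 1 (u1 leaves); pivot element 14/5.
Pivot on row 1; the z-row RHS becomes 16/5 − (-28/5)·(11/2) = 34.

34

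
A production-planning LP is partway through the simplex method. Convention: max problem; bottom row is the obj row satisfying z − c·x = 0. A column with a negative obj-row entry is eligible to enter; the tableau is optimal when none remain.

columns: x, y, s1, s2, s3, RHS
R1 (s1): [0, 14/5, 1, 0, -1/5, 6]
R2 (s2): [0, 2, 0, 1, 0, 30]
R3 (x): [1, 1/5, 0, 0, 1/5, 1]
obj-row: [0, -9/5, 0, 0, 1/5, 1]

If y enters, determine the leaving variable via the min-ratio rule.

Column y entries and ratios — s1: 6/(14/5) = 15/7; s2: 30/2 = 15; x: 1/(1/5) = 5.
Smallest ratio is 15/7 in the row of s1, so s1 leaves.

s1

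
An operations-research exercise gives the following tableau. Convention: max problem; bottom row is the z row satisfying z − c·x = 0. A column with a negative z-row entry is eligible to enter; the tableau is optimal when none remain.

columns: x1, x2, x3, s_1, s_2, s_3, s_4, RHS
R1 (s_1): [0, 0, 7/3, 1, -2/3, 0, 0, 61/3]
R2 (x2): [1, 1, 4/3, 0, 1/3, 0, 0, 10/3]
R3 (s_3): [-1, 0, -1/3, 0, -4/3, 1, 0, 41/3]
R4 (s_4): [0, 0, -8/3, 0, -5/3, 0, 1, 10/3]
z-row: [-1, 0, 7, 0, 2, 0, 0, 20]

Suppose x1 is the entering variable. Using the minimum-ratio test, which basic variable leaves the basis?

Column x1 entries and ratios — s_1: 0 ≤ 0, skip; x2: (10/3)/1 = 10/3; s_3: -1 ≤ 0, skip; s_4: 0 ≤ 0, skip.
Smallest ratio is 10/3 in the row of x2, so x2 leaves.

x2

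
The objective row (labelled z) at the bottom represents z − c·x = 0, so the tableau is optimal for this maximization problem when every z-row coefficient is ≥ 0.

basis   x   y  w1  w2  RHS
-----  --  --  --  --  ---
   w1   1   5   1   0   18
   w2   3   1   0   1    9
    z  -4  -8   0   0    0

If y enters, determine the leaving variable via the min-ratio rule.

Column y entries and ratios — w1: 18/5 = 18/5; w2: 9/1 = 9.
Smallest ratio is 18/5 in the row of w1, so w1 leaves.

w1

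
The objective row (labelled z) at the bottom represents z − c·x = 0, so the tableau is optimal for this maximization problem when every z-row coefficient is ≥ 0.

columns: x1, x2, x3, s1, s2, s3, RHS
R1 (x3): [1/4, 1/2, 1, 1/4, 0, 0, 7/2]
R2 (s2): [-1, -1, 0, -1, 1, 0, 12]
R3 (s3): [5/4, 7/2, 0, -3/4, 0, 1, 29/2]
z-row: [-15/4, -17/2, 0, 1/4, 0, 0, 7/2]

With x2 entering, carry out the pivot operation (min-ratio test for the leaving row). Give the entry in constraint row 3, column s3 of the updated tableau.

Ratio test on column x2 — row 1: (7/2)/(1/2) = 7; row 2: entry -1 ≤ 0; row 3: (29/2)/(7/2) = 29/7. Minimum is 29/7 at row 3 (s3 leaves); pivot element 7/2.
Divide row 3 by 7/2; eliminate column x2 from the other rows.
In the new row 3, the s3 entry is the old entry divided by the pivot: 1/(7/2) = 2/7.

2/7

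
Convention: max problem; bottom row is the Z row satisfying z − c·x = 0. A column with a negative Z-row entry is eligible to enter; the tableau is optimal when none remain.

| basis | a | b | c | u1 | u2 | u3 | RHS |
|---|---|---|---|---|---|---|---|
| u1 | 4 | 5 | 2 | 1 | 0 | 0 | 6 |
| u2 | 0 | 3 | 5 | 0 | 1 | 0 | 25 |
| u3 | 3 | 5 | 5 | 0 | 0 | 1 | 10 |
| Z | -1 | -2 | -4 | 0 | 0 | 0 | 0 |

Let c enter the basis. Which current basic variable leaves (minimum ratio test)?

u3

Column c entries and ratios — u1: 6/2 = 3; u2: 25/5 = 5; u3: 10/5 = 2.
Smallest ratio is 2 in the row of u3, so u3 leaves.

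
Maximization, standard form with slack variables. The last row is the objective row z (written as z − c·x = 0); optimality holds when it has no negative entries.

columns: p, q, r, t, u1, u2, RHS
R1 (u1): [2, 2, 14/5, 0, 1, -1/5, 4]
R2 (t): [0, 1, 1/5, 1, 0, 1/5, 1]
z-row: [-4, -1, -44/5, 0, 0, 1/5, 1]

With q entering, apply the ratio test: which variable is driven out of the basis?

Column q entries and ratios — u1: 4/2 = 2; t: 1/1 = 1.
Smallest ratio is 1 in the row of t, so t leaves.

t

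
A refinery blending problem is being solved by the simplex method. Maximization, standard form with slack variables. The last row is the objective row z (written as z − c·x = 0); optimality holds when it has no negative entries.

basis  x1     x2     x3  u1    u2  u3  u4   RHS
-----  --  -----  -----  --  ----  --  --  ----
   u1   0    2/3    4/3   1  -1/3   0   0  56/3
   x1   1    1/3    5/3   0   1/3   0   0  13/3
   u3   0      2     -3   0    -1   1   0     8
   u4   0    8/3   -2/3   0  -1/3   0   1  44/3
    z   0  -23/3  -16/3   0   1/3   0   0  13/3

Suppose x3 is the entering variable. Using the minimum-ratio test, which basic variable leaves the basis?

Column x3 entries and ratios — u1: (56/3)/(4/3) = 14; x1: (13/3)/(5/3) = 13/5; u3: -3 ≤ 0, skip; u4: -2/3 ≤ 0, skip.
Smallest ratio is 13/5 in the row of x1, so x1 leaves.

x1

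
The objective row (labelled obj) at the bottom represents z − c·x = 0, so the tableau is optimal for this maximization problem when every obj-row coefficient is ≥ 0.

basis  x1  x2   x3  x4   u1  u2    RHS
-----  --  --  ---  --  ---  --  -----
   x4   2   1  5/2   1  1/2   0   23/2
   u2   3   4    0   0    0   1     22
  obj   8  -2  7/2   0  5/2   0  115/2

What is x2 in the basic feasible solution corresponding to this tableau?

0

x2 is not in the basis, so in the current basic feasible solution x2 = 0.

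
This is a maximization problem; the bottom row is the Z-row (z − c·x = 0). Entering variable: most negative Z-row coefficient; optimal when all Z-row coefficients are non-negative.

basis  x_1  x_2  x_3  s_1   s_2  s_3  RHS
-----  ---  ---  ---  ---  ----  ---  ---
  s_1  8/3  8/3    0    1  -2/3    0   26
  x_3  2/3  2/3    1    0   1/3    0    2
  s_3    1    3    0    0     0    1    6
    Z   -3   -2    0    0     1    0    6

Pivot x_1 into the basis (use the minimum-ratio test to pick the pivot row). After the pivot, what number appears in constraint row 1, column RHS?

Ratio test on column x_1 — row 1: 26/(8/3) = 39/4; row 2: 2/(2/3) = 3; row 3: 6/1 = 6. Minimum is 3 at row 2 (x_3 leaves); pivot element 2/3.
Divide row 2 by 2/3; eliminate column x_1 from the other rows.
Row 1 update in column RHS: 26 − (8/3)·3 = 18.

18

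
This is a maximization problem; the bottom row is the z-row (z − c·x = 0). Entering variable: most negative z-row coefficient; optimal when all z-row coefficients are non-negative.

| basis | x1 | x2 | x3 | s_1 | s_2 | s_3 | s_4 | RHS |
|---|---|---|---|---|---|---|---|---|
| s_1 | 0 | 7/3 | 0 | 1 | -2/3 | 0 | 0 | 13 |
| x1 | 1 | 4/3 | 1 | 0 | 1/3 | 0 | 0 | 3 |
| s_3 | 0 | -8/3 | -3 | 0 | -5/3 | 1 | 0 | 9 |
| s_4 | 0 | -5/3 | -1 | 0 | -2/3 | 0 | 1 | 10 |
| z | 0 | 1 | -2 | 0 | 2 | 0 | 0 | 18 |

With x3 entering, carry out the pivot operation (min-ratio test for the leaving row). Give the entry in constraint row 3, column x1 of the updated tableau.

Ratio test on column x3 — row 1: entry 0 ≤ 0; row 2: 3/1 = 3; row 3: entry -3 ≤ 0; row 4: entry -1 ≤ 0. Minimum is 3 at row 2 (x1 leaves); pivot element 1.
Divide row 2 by 1; eliminate column x3 from the other rows.
Row 3 update in column x1: 0 − (-3)·1 = 3.

3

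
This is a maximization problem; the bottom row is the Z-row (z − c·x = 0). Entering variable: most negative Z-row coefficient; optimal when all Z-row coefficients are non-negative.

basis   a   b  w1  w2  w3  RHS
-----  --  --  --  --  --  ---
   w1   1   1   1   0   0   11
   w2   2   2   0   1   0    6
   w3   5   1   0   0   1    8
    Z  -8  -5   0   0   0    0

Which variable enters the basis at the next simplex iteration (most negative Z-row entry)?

a

Negative Z-row entries: a: -8, b: -5.
The most negative is -8 in column a, so a enters.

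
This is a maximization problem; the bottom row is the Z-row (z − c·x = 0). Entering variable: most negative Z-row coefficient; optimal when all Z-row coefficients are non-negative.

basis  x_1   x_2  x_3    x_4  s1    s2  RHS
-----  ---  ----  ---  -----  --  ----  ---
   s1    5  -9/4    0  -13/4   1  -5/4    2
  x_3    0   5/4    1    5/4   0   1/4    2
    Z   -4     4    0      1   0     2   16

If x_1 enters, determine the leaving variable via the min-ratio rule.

Column x_1 entries and ratios — s1: 2/5 = 2/5; x_3: 0 ≤ 0, skip.
Smallest ratio is 2/5 in the row of s1, so s1 leaves.

s1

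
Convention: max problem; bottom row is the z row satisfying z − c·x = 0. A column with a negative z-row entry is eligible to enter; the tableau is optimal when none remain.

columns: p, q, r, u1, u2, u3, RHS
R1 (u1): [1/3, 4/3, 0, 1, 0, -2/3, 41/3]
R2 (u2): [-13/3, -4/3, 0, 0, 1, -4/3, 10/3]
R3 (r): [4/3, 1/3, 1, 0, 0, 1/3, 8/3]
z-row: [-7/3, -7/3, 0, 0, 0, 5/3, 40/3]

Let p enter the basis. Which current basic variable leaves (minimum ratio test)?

Column p entries and ratios — u1: (41/3)/(1/3) = 41; u2: -13/3 ≤ 0, skip; r: (8/3)/(4/3) = 2.
Smallest ratio is 2 in the row of r, so r leaves.

r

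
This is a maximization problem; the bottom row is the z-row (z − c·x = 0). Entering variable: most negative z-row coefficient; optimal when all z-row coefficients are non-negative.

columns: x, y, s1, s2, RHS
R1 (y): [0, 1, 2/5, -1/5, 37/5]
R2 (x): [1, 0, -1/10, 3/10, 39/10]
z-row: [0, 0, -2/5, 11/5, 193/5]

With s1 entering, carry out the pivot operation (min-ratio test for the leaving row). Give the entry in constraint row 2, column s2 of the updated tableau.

Ratio test on column s1 — row 1: (37/5)/(2/5) = 37/2; row 2: entry -1/10 ≤ 0. Minimum is 37/2 at row 1 (y leaves); pivot element 2/5.
Divide row 1 by 2/5; eliminate column s1 from the other rows.
Row 2 update in column s2: 3/10 − (-1/10)·(-1/2) = 1/4.

1/4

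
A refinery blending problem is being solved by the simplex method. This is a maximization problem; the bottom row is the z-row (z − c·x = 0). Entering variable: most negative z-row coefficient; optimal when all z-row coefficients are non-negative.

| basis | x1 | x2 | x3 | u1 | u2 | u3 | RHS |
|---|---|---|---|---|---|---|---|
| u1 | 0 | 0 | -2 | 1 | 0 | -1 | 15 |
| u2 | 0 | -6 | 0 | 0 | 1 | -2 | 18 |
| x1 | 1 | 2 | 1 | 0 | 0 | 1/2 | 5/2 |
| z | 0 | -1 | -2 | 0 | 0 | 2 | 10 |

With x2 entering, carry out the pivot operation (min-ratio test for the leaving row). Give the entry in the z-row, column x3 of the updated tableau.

-3/2

Ratio test on column x2 — row 1: entry 0 ≤ 0; row 2: entry -6 ≤ 0; row 3: (5/2)/2 = 5/4. Minimum is 5/4 at row 3 (x1 leaves); pivot element 2.
Divide row 3 by 2; eliminate column x2 from the other rows.
z-row update in column x3: -2 − (-1)·(1/2) = -3/2.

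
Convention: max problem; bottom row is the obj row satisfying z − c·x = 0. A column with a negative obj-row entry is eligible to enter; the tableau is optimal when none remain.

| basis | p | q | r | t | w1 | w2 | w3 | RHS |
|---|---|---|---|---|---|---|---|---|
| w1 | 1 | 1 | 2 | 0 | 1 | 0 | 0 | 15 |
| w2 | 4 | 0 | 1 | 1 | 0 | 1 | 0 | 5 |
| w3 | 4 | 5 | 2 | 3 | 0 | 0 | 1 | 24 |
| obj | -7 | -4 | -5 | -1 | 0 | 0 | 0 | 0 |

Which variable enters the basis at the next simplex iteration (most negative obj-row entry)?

p

Negative obj-row entries: p: -7, q: -4, r: -5, t: -1.
The most negative is -7 in column p, so p enters.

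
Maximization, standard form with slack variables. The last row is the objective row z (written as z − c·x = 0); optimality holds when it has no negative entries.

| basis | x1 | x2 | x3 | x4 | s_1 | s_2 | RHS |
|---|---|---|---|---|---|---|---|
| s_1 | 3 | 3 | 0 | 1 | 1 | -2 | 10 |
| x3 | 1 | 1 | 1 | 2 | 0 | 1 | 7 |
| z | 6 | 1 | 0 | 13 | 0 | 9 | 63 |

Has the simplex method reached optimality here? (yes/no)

yes

Every z-row coefficient is ≥ 0, so the tableau is optimal.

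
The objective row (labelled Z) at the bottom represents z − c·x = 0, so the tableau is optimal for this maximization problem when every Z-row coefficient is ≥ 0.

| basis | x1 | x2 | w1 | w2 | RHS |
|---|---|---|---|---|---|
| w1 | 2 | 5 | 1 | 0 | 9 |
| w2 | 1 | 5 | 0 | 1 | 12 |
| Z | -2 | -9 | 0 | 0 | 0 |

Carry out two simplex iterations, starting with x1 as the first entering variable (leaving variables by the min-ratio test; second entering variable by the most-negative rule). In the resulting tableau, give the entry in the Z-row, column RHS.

Ratio test on column x1 — row 1: 9/2 = 9/2; row 2: 12/1 = 12. Minimum is 9/2 at row 1 (w1 leaves); pivot element 2.
Divide row 1 by 2; eliminate column x1 from the other rows.
Second iteration: most negative Z-row entry is -4 in column x2, so x2 enters.
Ratio test on column x2 — row 1: (9/2)/(5/2) = 9/5; row 2: (15/2)/(5/2) = 3. Minimum is 9/5 at row 1 (x1 leaves); pivot element 5/2.
Divide row 1 by 5/2; eliminate column x2 from the other rows.
After both pivots, the entry at the Z-row, column RHS is 81/5.

81/5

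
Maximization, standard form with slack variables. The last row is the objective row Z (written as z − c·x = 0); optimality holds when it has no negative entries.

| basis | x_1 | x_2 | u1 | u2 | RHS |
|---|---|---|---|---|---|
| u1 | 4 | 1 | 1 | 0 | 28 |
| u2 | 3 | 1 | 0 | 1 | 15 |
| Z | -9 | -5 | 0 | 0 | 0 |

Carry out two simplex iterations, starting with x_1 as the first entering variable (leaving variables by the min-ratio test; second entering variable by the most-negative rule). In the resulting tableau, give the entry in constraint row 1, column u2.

Ratio test on column x_1 — row 1: 28/4 = 7; row 2: 15/3 = 5. Minimum is 5 at row 2 (u2 leaves); pivot element 3.
Divide row 2 by 3; eliminate column x_1 from the other rows.
Second iteration: most negative Z-row entry is -2 in column x_2, so x_2 enters.
Ratio test on column x_2 — row 1: entry -1/3 ≤ 0; row 2: 5/(1/3) = 15. Minimum is 15 at row 2 (x_1 leaves); pivot element 1/3.
Divide row 2 by 1/3; eliminate column x_2 from the other rows.
After both pivots, the entry at constraint row 1, column u2 is -1.

-1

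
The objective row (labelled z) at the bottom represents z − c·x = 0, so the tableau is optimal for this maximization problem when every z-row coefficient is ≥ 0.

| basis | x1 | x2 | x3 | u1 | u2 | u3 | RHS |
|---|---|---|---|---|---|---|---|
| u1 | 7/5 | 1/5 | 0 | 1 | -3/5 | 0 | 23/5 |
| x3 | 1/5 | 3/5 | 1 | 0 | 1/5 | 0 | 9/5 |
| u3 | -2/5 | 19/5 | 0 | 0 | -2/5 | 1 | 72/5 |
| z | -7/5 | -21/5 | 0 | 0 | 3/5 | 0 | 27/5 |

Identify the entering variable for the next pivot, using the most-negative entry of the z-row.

Negative z-row entries: x1: -7/5, x2: -21/5.
The most negative is -21/5 in column x2, so x2 enters.

x2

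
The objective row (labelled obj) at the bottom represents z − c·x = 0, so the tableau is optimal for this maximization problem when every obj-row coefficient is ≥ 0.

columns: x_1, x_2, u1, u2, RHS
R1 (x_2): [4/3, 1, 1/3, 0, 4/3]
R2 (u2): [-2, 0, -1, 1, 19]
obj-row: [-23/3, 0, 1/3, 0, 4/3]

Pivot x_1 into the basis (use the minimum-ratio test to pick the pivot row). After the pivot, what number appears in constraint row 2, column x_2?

Ratio test on column x_1 — row 1: (4/3)/(4/3) = 1; row 2: entry -2 ≤ 0. Minimum is 1 at row 1 (x_2 leaves); pivot element 4/3.
Divide row 1 by 4/3; eliminate column x_1 from the other rows.
Row 2 update in column x_2: 0 − (-2)·(3/4) = 3/2.

3/2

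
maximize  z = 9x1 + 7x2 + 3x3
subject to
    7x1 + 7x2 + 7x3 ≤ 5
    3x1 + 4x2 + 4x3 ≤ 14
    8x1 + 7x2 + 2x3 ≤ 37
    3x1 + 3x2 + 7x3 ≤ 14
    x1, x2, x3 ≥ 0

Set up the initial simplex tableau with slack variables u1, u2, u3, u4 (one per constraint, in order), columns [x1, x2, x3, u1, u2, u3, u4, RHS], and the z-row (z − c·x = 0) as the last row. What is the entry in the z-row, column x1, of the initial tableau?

The z-row carries the negated objective coefficients: the x1 entry is -9.

-9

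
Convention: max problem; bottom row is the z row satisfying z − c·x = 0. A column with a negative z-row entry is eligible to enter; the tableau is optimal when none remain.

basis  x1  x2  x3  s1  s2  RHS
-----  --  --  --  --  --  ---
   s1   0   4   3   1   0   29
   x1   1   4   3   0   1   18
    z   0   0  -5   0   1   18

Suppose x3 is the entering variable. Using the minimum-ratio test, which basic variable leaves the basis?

Column x3 entries and ratios — s1: 29/3 = 29/3; x1: 18/3 = 6.
Smallest ratio is 6 in the row of x1, so x1 leaves.

x1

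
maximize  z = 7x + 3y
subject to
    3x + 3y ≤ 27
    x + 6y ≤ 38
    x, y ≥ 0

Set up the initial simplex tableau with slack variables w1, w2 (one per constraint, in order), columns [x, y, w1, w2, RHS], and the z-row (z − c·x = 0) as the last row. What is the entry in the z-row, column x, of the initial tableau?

-7

The z-row carries the negated objective coefficients: the x entry is -7.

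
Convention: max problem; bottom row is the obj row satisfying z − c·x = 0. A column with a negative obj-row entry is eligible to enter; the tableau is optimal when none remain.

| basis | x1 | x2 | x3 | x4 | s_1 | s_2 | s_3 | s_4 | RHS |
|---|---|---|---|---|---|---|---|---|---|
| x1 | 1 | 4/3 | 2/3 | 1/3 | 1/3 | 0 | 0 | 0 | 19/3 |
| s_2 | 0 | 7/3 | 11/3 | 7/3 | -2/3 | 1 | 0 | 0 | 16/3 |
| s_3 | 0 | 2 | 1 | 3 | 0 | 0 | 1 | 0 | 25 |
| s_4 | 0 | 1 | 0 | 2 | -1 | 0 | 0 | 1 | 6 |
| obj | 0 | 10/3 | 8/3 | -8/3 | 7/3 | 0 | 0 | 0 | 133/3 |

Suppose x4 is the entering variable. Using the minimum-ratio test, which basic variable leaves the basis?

Column x4 entries and ratios — x1: (19/3)/(1/3) = 19; s_2: (16/3)/(7/3) = 16/7; s_3: 25/3 = 25/3; s_4: 6/2 = 3.
Smallest ratio is 16/7 in the row of s_2, so s_2 leaves.

s_2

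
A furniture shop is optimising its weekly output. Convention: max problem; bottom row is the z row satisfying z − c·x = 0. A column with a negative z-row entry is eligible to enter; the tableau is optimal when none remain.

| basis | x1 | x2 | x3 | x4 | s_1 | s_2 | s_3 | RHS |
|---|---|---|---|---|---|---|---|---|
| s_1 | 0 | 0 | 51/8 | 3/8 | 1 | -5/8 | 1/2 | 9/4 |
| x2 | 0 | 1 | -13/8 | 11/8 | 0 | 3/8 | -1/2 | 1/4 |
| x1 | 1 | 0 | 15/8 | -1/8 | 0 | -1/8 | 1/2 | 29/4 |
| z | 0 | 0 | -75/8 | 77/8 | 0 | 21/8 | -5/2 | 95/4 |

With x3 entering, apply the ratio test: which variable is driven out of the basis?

Column x3 entries and ratios — s_1: (9/4)/(51/8) = 6/17; x2: -13/8 ≤ 0, skip; x1: (29/4)/(15/8) = 58/15.
Smallest ratio is 6/17 in the row of s_1, so s_1 leaves.

s_1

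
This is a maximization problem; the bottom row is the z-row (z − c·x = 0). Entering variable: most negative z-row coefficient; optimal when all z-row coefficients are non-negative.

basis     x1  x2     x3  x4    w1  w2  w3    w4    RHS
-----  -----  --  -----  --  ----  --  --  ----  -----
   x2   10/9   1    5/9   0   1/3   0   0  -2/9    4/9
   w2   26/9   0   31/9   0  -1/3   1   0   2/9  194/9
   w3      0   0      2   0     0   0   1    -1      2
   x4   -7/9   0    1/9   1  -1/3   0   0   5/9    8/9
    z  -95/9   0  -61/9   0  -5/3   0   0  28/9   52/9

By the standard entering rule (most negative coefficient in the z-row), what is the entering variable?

Negative z-row entries: x1: -95/9, x3: -61/9, w1: -5/3.
The most negative is -95/9 in column x1, so x1 enters.

x1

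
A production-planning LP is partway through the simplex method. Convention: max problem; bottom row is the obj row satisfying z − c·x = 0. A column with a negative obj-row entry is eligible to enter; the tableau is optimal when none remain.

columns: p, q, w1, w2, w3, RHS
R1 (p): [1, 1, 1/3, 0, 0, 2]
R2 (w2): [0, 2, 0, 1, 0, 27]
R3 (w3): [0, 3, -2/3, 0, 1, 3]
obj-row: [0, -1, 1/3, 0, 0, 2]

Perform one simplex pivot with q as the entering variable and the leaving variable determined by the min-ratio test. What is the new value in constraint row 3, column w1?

-2/9

Ratio test on column q — row 1: 2/1 = 2; row 2: 27/2 = 27/2; row 3: 3/3 = 1. Minimum is 1 at row 3 (w3 leaves); pivot element 3.
Divide row 3 by 3; eliminate column q from the other rows.
In the new row 3, the w1 entry is the old entry divided by the pivot: (-2/3)/3 = -2/9.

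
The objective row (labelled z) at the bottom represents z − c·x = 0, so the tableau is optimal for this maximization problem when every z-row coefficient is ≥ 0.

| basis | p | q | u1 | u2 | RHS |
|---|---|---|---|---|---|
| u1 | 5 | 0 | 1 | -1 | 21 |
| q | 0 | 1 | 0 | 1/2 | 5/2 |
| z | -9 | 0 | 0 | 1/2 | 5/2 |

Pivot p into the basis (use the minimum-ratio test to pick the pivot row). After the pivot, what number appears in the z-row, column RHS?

Ratio test on column p — row 1: 21/5 = 21/5; row 2: entry 0 ≤ 0. Minimum is 21/5 at row 1 (u1 leaves); pivot element 5.
Divide row 1 by 5; eliminate column p from the other rows.
z-row update in column RHS: 5/2 − (-9)·(21/5) = 403/10.

403/10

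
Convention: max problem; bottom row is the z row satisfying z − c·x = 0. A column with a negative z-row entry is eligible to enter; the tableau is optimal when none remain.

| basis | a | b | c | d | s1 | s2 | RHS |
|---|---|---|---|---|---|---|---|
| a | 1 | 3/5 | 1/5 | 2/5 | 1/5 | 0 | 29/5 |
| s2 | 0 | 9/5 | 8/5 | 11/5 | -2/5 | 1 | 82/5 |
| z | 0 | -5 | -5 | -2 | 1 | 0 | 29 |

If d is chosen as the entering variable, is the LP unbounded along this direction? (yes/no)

Column d has positive entries in row(s) 1, 2, so the ratio test bounds it — not unbounded.

no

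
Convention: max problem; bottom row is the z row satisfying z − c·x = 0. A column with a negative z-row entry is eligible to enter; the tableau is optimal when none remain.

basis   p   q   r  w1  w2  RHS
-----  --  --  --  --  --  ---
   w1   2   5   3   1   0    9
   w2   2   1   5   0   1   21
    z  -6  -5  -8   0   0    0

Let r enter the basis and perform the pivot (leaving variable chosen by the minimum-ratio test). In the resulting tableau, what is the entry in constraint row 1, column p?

2/3

Ratio test on column r — row 1: 9/3 = 3; row 2: 21/5 = 21/5. Minimum is 3 at row 1 (w1 leaves); pivot element 3.
Divide row 1 by 3; eliminate column r from the other rows.
In the new row 1, the p entry is the old entry divided by the pivot: 2/3 = 2/3.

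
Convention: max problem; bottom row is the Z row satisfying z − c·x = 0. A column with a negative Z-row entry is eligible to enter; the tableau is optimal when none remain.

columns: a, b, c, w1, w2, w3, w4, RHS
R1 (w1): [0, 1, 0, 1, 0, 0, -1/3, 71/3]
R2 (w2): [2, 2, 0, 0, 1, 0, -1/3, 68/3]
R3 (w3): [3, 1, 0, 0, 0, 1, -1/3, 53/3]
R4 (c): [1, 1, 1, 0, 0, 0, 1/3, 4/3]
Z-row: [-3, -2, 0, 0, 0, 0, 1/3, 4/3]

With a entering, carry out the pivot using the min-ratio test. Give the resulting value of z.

16/3

Ratio test on column a — row 1: entry 0 ≤ 0; row 2: (68/3)/2 = 34/3; row 3: (53/3)/3 = 53/9; row 4: (4/3)/1 = 4/3. Minimum is 4/3 at row 4 (c leaves); pivot element 1.
Pivot on row 4; the Z-row RHS becomes 4/3 − (-3)·(4/3) = 16/3.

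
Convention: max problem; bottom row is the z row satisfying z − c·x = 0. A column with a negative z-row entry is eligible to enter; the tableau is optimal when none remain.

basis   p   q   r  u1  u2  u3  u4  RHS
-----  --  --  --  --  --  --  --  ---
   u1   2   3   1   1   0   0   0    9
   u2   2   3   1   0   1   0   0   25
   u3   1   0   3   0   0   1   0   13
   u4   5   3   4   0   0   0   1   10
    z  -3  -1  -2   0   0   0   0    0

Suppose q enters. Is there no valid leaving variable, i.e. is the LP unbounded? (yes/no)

no

Column q has positive entries in row(s) 1, 2, 4, so the ratio test bounds it — not unbounded.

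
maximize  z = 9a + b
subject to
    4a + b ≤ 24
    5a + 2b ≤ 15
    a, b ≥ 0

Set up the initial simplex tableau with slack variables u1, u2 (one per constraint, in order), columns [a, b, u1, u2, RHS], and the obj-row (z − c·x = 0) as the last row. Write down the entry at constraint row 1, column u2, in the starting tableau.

0

Slack u2 belongs to constraint 2; its column is the unit vector e_2, so the entry in row 1 is 0.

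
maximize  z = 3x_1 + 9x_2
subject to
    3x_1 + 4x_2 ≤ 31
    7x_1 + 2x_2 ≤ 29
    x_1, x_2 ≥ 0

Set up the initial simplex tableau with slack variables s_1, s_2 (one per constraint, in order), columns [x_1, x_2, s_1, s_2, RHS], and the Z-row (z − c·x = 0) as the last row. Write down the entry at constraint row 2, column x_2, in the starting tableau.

2

Constraint 2 has coefficient 2 on x_2.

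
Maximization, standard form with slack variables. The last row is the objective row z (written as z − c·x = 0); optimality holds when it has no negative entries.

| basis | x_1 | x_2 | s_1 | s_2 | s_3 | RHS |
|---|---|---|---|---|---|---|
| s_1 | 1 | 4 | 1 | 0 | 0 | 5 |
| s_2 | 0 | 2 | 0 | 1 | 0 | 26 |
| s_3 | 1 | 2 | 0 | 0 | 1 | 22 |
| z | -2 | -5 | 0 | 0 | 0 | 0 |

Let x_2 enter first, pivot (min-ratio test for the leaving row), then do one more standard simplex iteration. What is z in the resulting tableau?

Ratio test on column x_2 — row 1: 5/4 = 5/4; row 2: 26/2 = 13; row 3: 22/2 = 11. Minimum is 5/4 at row 1 (s_1 leaves); pivot element 4.
Pivot on row 1; the z-row RHS becomes 0 − (-5)·(5/4) = 25/4.
Next entering variable (most negative z-row entry -3/4): x_1.
Ratio test on column x_1 — row 1: (5/4)/(1/4) = 5; row 2: entry -1/2 ≤ 0; row 3: (39/2)/(1/2) = 39. Minimum is 5 at row 1 (x_2 leaves); pivot element 1/4.
After the second pivot the z-row RHS is 25/4 − (-3/4)·5 = 10.

10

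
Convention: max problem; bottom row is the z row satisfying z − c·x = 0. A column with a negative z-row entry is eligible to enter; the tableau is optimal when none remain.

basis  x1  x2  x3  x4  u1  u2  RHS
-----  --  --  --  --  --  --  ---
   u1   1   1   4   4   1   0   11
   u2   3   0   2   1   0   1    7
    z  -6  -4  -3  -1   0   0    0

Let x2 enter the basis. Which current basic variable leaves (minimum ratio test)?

u1

Column x2 entries and ratios — u1: 11/1 = 11; u2: 0 ≤ 0, skip.
Smallest ratio is 11 in the row of u1, so u1 leaves.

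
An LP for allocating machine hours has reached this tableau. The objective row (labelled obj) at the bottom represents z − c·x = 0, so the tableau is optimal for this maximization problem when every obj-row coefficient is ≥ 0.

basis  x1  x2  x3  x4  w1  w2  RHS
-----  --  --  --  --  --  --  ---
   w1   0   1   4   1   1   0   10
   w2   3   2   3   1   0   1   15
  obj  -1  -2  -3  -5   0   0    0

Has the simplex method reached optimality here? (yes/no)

no

The obj-row has a negative entry -5 in column x4, so it is not optimal.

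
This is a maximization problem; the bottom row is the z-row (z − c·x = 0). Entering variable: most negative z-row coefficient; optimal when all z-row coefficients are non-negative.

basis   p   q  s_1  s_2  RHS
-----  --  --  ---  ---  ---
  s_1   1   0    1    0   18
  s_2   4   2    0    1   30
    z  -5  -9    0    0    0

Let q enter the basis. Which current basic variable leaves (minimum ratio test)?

Column q entries and ratios — s_1: 0 ≤ 0, skip; s_2: 30/2 = 15.
Smallest ratio is 15 in the row of s_2, so s_2 leaves.

s_2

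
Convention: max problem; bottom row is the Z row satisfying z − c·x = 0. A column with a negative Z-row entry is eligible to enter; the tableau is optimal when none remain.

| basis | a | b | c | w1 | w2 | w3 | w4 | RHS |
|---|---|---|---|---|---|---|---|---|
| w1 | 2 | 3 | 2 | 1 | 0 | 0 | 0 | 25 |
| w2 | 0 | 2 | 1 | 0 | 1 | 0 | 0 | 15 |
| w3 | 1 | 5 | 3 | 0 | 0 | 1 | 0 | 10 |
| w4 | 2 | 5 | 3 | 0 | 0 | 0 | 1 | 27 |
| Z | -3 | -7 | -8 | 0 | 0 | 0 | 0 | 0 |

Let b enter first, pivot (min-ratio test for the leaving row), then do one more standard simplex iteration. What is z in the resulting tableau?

Ratio test on column b — row 1: 25/3 = 25/3; row 2: 15/2 = 15/2; row 3: 10/5 = 2; row 4: 27/5 = 27/5. Minimum is 2 at row 3 (w3 leaves); pivot element 5.
Pivot on row 3; the Z-row RHS becomes 0 − (-7)·2 = 14.
Next entering variable (most negative Z-row entry -19/5): c.
Ratio test on column c — row 1: 19/(1/5) = 95; row 2: entry -1/5 ≤ 0; row 3: 2/(3/5) = 10/3; row 4: entry 0 ≤ 0. Minimum is 10/3 at row 3 (b leaves); pivot element 3/5.
After the second pivot the Z-row RHS is 14 − (-19/5)·(10/3) = 80/3.

80/3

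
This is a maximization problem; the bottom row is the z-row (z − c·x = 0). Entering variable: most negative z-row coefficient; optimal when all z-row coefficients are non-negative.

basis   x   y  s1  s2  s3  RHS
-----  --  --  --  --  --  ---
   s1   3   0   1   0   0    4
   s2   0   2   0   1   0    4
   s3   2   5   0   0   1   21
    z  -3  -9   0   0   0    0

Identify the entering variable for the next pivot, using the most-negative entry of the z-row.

Negative z-row entries: x: -3, y: -9.
The most negative is -9 in column y, so y enters.

y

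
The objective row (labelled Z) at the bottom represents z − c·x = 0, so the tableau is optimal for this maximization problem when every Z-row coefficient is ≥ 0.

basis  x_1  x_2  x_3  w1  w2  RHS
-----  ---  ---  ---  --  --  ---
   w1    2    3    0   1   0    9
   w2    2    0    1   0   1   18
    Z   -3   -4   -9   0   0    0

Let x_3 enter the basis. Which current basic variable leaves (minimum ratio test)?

Column x_3 entries and ratios — w1: 0 ≤ 0, skip; w2: 18/1 = 18.
Smallest ratio is 18 in the row of w2, so w2 leaves.

w2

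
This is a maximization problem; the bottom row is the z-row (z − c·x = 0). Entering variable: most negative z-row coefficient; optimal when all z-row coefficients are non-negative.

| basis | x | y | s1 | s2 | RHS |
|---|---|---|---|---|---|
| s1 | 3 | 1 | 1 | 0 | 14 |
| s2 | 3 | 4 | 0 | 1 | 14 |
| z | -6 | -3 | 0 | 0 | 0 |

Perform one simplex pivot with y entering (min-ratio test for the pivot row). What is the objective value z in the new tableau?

Ratio test on column y — row 1: 14/1 = 14; row 2: 14/4 = 7/2. Minimum is 7/2 at row 2 (s2 leaves); pivot element 4.
Pivot on row 2; the z-row RHS becomes 0 − (-3)·(7/2) = 21/2.

21/2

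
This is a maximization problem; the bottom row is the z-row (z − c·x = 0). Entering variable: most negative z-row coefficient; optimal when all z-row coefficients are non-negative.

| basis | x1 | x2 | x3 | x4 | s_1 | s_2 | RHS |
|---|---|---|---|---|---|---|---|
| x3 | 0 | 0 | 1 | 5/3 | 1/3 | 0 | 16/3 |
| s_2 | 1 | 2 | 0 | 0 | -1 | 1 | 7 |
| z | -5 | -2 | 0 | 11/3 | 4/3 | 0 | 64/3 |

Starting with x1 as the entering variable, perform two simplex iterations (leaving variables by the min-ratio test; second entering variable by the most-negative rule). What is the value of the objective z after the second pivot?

115

Ratio test on column x1 — row 1: entry 0 ≤ 0; row 2: 7/1 = 7. Minimum is 7 at row 2 (s_2 leaves); pivot element 1.
Pivot on row 2; the z-row RHS becomes 64/3 − (-5)·7 = 169/3.
Next entering variable (most negative z-row entry -11/3): s_1.
Ratio test on column s_1 — row 1: (16/3)/(1/3) = 16; row 2: entry -1 ≤ 0. Minimum is 16 at row 1 (x3 leaves); pivot element 1/3.
After the second pivot the z-row RHS is 169/3 − (-11/3)·16 = 115.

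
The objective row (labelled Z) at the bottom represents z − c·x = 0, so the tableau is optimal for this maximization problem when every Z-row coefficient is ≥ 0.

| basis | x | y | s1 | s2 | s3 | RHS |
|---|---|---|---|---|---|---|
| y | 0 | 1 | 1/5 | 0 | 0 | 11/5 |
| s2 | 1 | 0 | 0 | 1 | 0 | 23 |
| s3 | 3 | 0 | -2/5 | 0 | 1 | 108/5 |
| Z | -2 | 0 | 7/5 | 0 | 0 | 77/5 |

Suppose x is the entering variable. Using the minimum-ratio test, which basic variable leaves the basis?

s3

Column x entries and ratios — y: 0 ≤ 0, skip; s2: 23/1 = 23; s3: (108/5)/3 = 36/5.
Smallest ratio is 36/5 in the row of s3, so s3 leaves.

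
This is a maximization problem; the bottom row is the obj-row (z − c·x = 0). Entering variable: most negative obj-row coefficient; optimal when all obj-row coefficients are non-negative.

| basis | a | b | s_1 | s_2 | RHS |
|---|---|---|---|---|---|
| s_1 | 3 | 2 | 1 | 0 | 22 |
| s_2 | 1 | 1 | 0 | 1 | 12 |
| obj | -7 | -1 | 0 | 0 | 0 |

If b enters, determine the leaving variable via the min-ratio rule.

s_1

Column b entries and ratios — s_1: 22/2 = 11; s_2: 12/1 = 12.
Smallest ratio is 11 in the row of s_1, so s_1 leaves.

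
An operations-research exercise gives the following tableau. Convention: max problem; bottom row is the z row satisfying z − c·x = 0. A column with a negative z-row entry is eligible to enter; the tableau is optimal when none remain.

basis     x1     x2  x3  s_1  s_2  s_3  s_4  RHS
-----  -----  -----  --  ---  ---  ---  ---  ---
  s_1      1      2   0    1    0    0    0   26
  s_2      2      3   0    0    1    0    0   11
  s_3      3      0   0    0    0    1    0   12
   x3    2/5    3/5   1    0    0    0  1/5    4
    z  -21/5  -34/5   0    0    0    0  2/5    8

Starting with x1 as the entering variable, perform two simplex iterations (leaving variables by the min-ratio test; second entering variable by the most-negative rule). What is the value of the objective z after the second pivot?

158/5

Ratio test on column x1 — row 1: 26/1 = 26; row 2: 11/2 = 11/2; row 3: 12/3 = 4; row 4: 4/(2/5) = 10. Minimum is 4 at row 3 (s_3 leaves); pivot element 3.
Pivot on row 3; the z-row RHS becomes 8 − (-21/5)·4 = 124/5.
Next entering variable (most negative z-row entry -34/5): x2.
Ratio test on column x2 — row 1: 22/2 = 11; row 2: 3/3 = 1; row 3: entry 0 ≤ 0; row 4: (12/5)/(3/5) = 4. Minimum is 1 at row 2 (s_2 leaves); pivot element 3.
After the second pivot the z-row RHS is 124/5 − (-34/5)·1 = 158/5.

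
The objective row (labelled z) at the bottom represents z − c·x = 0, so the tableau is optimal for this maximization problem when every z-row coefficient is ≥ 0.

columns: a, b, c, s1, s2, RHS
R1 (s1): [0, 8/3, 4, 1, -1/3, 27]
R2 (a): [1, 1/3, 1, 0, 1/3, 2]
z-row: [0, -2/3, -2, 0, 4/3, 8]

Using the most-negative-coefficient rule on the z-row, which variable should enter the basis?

c

Negative z-row entries: b: -2/3, c: -2.
The most negative is -2 in column c, so c enters.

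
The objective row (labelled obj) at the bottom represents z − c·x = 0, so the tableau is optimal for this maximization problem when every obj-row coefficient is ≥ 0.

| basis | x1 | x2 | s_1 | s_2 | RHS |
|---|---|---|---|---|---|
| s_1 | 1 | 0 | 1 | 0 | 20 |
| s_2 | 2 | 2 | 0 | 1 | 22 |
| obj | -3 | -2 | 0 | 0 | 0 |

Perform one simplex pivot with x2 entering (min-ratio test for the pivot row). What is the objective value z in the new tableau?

22

Ratio test on column x2 — row 1: entry 0 ≤ 0; row 2: 22/2 = 11. Minimum is 11 at row 2 (s_2 leaves); pivot element 2.
Pivot on row 2; the obj-row RHS becomes 0 − (-2)·11 = 22.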